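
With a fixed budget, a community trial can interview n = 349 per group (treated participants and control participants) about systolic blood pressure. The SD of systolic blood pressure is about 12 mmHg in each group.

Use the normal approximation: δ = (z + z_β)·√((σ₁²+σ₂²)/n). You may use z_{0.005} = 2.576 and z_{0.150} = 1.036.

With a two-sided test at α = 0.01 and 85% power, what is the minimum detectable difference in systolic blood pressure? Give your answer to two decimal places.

δ = (z_{α/2} + z_β) · √((σ₁²+σ₂²)/n)
  = (2.576 + 1.036) · √(288/349)
  = 3.612 · √0.82521
  = 3.612 · 0.9084
  = 3.2812

Minimum detectable difference ≈ 3.28 mmHg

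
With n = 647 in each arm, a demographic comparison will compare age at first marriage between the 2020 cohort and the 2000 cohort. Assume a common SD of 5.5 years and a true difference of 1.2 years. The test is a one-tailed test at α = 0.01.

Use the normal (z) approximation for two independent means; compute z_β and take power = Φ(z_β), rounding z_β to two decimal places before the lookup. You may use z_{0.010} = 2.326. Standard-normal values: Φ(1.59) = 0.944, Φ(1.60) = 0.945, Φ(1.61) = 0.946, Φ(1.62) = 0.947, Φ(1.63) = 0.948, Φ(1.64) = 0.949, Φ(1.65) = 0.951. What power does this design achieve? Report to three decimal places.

Power ≈ 0.945

z_β = δ·√(n/(σ₁²+σ₂²)) − z_α
    = 1.2 · √(647/60.5) − 2.326
    = 1.2 · 3.27020 − 2.326
    = 3.9242 − 2.326 = 1.5982 → 1.60
Power = Φ(1.60) = 0.945.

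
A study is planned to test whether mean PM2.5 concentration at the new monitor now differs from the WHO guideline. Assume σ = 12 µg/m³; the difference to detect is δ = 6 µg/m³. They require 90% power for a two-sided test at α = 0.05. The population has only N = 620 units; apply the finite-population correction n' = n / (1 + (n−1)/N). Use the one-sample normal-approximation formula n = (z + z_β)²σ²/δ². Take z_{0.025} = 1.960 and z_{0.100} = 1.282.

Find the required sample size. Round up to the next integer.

n = (z_{α/2} + z_β)² · σ² / δ²
  = (1.960 + 1.282)² · 12² / 6²
  = 10.5106 · 144 / 36
  = 42.04
Finite-population correction (N = 620): 42.04 / (1 + (42.04 − 1)/620) = 39.43.
Round up → n = 40.

n = 40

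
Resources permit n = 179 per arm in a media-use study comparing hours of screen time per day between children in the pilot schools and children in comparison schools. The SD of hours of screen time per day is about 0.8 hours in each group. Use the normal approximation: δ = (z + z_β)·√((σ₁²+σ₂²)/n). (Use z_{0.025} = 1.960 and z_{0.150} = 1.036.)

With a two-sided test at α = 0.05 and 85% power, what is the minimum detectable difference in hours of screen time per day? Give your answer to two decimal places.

δ = (z_{α/2} + z_β) · √((σ₁²+σ₂²)/n)
  = (1.960 + 1.036) · √(1.28/179)
  = 2.996 · √0.00715
  = 2.996 · 0.0846
  = 0.2533

Minimum detectable difference ≈ 0.25 hours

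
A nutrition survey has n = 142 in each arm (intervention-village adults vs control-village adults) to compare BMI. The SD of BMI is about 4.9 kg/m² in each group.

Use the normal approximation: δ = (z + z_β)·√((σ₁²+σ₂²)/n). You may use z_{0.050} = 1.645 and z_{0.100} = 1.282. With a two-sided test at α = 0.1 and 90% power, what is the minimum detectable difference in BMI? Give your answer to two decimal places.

δ = (z_{α/2} + z_β) · √((σ₁²+σ₂²)/n)
  = (1.645 + 1.282) · √(48.02/142)
  = 2.927 · √0.33817
  = 2.927 · 0.5815
  = 1.7021

Minimum detectable difference ≈ 1.70 kg/m²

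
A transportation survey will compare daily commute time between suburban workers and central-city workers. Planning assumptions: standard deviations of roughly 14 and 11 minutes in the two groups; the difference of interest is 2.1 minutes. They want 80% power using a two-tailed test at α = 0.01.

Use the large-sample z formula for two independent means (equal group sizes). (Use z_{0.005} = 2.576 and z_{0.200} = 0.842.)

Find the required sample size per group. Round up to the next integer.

n = 840 per group

n = (z_{α/2} + z_β)² · (σ₁² + σ₂²) / δ²
  = (2.576 + 0.842)² · (14² + 11² = 317) / 2.1²
  = 11.6827 · 317 / 4.41
  = 839.78
Round up → n = 840 per group.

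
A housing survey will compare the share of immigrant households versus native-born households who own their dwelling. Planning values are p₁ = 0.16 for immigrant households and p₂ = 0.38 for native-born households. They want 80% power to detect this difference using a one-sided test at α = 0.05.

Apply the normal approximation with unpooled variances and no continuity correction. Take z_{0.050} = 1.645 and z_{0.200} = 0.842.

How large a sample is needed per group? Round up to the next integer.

n = (z_α + z_β)² · [p₁(1−p₁) + p₂(1−p₂)] / (p₁ − p₂)²
  = (1.645 + 0.842)² · (0.16·0.84 + 0.38·0.62) / (-0.22)²
  = (2.487)² · (0.1344 + 0.2356) / 0.0484
  = 6.1852 · 0.3700 / 0.0484
  = 47.28
Round up → n = 48 per group.

n = 48 per group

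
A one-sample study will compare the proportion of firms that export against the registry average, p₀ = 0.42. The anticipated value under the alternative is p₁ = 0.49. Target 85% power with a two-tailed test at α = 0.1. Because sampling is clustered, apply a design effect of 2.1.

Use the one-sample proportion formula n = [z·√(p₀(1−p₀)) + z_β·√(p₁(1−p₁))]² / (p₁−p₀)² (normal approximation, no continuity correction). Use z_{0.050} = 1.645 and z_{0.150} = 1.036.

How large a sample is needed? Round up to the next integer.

n = 758

n = [z_{α/2}·√(p₀q₀) + z_β·√(p₁q₁)]² / (p₁ − p₀)²
  = [1.645·√(0.42·0.58) + 1.036·√(0.49·0.51)]² / (0.07)²
  = [1.645·0.4936 + 1.036·0.4999]² / 0.0049
  = [1.3298]² / 0.0049
  = 360.89
Design effect: 2.1 × 360.89 = 757.87.
Round up → n = 758.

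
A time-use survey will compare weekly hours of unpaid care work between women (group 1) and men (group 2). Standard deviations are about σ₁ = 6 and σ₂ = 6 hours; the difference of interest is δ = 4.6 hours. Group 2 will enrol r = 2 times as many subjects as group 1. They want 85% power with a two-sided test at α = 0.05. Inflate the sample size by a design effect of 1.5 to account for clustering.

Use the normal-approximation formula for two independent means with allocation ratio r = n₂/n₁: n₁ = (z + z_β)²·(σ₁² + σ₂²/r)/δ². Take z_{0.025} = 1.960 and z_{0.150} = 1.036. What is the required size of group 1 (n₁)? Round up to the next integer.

n₁ = (z_{α/2} + z_β)² · (σ₁² + σ₂²/r) / δ²
   = (1.960 + 1.036)² · (6² + 6²/2) / 4.6²
   = 8.9760 · (36 + 18) / 21.16
   = 8.9760 · 54 / 21.16
   = 22.91
Design effect: 1.5 × 22.91 = 34.36.
Round up → n₁ = 35; n₂ = r·n₁ = 2 × 35 = 70.

n₁ = 35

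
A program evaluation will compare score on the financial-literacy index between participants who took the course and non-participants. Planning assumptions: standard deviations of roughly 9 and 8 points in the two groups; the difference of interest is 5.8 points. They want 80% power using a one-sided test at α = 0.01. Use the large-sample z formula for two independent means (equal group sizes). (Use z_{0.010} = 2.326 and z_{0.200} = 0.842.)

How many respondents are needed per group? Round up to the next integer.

n = (z_α + z_β)² · (σ₁² + σ₂²) / δ²
  = (2.326 + 0.842)² · (9² + 8² = 145) / 5.8²
  = 10.0362 · 145 / 33.64
  = 43.26
Round up → n = 44 per group.

n = 44 per group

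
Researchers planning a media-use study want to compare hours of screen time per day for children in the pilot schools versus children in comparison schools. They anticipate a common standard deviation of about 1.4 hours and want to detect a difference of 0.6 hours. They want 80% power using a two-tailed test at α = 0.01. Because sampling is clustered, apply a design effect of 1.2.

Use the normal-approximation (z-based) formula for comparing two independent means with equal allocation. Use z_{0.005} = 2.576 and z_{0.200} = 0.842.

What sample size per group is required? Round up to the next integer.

n = 153 per group

n = (z_{α/2} + z_β)² · (σ₁² + σ₂²) / δ²
  = (2.576 + 0.842)² · (2·1.4² = 3.92) / 0.6²
  = 11.6827 · 3.92 / 0.36
  = 127.21
Design effect: 1.2 × 127.21 = 152.65.
Round up → n = 153 per group.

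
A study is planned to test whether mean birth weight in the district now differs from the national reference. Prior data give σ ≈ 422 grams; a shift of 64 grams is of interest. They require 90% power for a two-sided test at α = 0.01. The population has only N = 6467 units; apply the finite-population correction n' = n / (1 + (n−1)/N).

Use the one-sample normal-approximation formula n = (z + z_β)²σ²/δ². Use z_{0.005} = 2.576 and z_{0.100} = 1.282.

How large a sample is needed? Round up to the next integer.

n = 589

n = (z_{α/2} + z_β)² · σ² / δ²
  = (2.576 + 1.282)² · 422² / 64²
  = 14.8842 · 178084 / 4096
  = 647.13
Finite-population correction (N = 6467): 647.13 / (1 + (647.13 − 1)/6467) = 588.34.
Round up → n = 589.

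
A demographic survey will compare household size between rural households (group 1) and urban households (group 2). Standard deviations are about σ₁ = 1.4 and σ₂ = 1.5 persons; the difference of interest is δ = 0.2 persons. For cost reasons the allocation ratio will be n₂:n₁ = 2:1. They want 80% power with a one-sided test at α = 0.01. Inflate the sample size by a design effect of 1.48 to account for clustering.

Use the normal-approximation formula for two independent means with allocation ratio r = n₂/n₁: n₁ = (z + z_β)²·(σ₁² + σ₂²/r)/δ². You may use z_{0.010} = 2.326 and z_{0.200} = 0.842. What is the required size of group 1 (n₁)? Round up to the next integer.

n₁ = 1146

n₁ = (z_α + z_β)² · (σ₁² + σ₂²/r) / δ²
   = (2.326 + 0.842)² · (1.4² + 1.5²/2) / 0.2²
   = 10.0362 · (1.96 + 1.125) / 0.04
   = 10.0362 · 3.085 / 0.04
   = 774.04
Design effect: 1.48 × 774.04 = 1145.58.
Round up → n₁ = 1146; n₂ = r·n₁ = 2 × 1146 = 2292.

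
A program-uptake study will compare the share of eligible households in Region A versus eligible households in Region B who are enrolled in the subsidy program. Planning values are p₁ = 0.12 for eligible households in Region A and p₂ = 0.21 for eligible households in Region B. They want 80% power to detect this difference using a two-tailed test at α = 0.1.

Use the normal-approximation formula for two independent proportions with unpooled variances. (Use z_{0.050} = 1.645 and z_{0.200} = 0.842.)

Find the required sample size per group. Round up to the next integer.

n = (z_{α/2} + z_β)² · [p₁(1−p₁) + p₂(1−p₂)] / (p₁ − p₂)²
  = (1.645 + 0.842)² · (0.12·0.88 + 0.21·0.79) / (-0.09)²
  = (2.487)² · (0.1056 + 0.1659) / 0.0081
  = 6.1852 · 0.2715 / 0.0081
  = 207.32
Round up → n = 208 per group.

n = 208 per group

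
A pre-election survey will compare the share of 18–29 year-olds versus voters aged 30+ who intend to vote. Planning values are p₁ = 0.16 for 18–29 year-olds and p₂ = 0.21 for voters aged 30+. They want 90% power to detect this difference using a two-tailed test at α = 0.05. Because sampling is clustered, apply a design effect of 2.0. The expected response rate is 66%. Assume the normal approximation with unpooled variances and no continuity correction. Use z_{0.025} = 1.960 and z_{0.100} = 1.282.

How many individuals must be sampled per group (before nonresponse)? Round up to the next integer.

n = (z_{α/2} + z_β)² · [p₁(1−p₁) + p₂(1−p₂)] / (p₁ − p₂)²
  = (1.960 + 1.282)² · (0.16·0.84 + 0.21·0.79) / (-0.05)²
  = (3.242)² · (0.1344 + 0.1659) / 0.0025
  = 10.5106 · 0.3003 / 0.0025
  = 1262.53
Design effect: 2.0 × 1262.53 = 2525.06.
Adjust for 66% response: 2525.06 / 0.66 = 3825.85.
Round up → n = 3826 per group.

n = 3826 per group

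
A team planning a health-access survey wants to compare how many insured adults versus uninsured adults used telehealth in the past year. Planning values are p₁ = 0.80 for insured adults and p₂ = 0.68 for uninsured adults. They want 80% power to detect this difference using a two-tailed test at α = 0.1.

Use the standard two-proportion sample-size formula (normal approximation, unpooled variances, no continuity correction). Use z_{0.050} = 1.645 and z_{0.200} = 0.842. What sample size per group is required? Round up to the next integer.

n = (z_{α/2} + z_β)² · [p₁(1−p₁) + p₂(1−p₂)] / (p₁ − p₂)²
  = (1.645 + 0.842)² · (0.80·0.20 + 0.68·0.32) / (0.12)²
  = (2.487)² · (0.1600 + 0.2176) / 0.0144
  = 6.1852 · 0.3776 / 0.0144
  = 162.19
Round up → n = 163 per group.

n = 163 per group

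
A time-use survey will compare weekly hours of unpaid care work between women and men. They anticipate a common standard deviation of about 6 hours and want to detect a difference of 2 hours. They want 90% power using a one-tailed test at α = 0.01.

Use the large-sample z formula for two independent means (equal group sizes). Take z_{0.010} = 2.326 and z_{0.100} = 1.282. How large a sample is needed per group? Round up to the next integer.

n = 235 per group

n = (z_α + z_β)² · (σ₁² + σ₂²) / δ²
  = (2.326 + 1.282)² · (2·6² = 72) / 2²
  = 13.0177 · 72 / 4
  = 234.32
Round up → n = 235 per group.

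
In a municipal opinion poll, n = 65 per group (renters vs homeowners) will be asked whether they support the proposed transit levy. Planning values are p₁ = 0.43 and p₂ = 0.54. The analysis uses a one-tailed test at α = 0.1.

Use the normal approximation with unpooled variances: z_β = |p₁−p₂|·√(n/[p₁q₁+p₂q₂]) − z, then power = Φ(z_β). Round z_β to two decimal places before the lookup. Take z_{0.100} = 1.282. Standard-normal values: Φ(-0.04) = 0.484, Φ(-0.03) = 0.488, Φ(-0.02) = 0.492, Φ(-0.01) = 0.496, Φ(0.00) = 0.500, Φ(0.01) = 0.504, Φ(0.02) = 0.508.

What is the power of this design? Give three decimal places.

Power ≈ 0.492

z_β = |p₁−p₂|·√(n/[p₁q₁+p₂q₂]) − z_α
    = 0.11 · √(65/0.4935) − 1.282
    = 0.11 · 11.4766 − 1.282
    = 1.2624 − 1.282 = -0.0196 → -0.02
Power = Φ(-0.02) = 0.492.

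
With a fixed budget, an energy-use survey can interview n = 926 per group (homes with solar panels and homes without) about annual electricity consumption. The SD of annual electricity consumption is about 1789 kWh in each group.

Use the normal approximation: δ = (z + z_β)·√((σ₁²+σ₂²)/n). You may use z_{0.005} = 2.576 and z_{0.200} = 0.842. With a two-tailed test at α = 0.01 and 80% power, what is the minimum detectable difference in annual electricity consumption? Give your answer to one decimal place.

δ = (z_{α/2} + z_β) · √((σ₁²+σ₂²)/n)
  = (2.576 + 0.842) · √(6401042/926)
  = 3.418 · √6912.6
  = 3.418 · 83.1419
  = 284.1789

Minimum detectable difference ≈ 284.2 kWh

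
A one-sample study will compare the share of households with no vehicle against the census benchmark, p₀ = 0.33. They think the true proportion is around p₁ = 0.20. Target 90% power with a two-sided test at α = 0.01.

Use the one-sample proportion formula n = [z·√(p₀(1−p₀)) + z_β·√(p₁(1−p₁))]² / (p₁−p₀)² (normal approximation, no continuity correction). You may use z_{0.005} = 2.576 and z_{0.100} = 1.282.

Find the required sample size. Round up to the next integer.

n = [z_{α/2}·√(p₀q₀) + z_β·√(p₁q₁)]² / (p₁ − p₀)²
  = [2.576·√(0.33·0.67) + 1.282·√(0.20·0.80)]² / (-0.13)²
  = [2.576·0.4702 + 1.282·0.4000]² / 0.0169
  = [1.7241]² / 0.0169
  = 175.88
Round up → n = 176.

n = 176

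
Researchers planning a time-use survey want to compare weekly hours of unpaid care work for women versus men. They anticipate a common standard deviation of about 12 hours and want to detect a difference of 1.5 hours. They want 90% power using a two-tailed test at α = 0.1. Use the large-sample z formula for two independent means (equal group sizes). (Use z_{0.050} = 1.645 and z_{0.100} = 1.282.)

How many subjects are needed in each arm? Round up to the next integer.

n = (z_{α/2} + z_β)² · (σ₁² + σ₂²) / δ²
  = (1.645 + 1.282)² · (2·12² = 288) / 1.5²
  = 8.5673 · 288 / 2.25
  = 1096.62
Round up → n = 1097 per group.

n = 1097 per group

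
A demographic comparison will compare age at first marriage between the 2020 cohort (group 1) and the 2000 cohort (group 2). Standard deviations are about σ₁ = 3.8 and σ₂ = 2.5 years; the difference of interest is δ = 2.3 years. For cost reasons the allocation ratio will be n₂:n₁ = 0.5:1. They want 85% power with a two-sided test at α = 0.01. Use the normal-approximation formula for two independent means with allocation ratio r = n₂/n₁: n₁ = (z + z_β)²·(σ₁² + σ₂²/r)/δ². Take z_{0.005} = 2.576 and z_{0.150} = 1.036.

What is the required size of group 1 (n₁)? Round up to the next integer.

n₁ = (z_{α/2} + z_β)² · (σ₁² + σ₂²/r) / δ²
   = (2.576 + 1.036)² · (3.8² + 2.5²/0.5) / 2.3²
   = 13.0465 · (14.44 + 12.5) / 5.29
   = 13.0465 · 26.94 / 5.29
   = 66.44
Round up → n₁ = 67; n₂ = r·n₁ = 0.5 × 67 = 34.

n₁ = 67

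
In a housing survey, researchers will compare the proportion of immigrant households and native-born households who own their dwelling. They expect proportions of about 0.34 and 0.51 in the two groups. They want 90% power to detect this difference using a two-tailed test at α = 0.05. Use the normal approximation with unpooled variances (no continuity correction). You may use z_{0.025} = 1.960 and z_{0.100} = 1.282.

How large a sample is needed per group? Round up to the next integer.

n = 173 per group

n = (z_{α/2} + z_β)² · [p₁(1−p₁) + p₂(1−p₂)] / (p₁ − p₂)²
  = (1.960 + 1.282)² · (0.34·0.66 + 0.51·0.49) / (-0.17)²
  = (3.242)² · (0.2244 + 0.2499) / 0.0289
  = 10.5106 · 0.4743 / 0.0289
  = 172.50
Round up → n = 173 per group.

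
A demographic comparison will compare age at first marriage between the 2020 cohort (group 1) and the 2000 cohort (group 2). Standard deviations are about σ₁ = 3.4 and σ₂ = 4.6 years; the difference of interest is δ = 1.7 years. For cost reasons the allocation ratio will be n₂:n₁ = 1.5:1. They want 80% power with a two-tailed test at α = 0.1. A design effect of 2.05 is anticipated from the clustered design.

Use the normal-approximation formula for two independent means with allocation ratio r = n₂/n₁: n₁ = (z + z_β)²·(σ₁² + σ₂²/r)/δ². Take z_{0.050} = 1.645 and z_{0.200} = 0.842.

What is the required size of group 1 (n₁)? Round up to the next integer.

n₁ = (z_{α/2} + z_β)² · (σ₁² + σ₂²/r) / δ²
   = (1.645 + 0.842)² · (3.4² + 4.6²/1.5) / 1.7²
   = 6.1852 · (11.56 + 14.1067) / 2.89
   = 6.1852 · 25.6667 / 2.89
   = 54.93
Design effect: 2.05 × 54.93 = 112.61.
Round up → n₁ = 113; n₂ = r·n₁ = 1.5 × 113 = 170.

n₁ = 113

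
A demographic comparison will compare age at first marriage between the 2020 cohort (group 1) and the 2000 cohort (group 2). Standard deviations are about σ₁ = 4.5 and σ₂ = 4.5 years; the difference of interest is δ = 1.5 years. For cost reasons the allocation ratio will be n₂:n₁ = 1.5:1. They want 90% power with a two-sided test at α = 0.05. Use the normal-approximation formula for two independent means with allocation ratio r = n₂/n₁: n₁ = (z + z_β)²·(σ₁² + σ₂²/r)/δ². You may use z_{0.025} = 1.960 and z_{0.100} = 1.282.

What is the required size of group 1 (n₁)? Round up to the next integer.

n₁ = 158

n₁ = (z_{α/2} + z_β)² · (σ₁² + σ₂²/r) / δ²
   = (1.960 + 1.282)² · (4.5² + 4.5²/1.5) / 1.5²
   = 10.5106 · (20.25 + 13.5) / 2.25
   = 10.5106 · 33.75 / 2.25
   = 157.66
Round up → n₁ = 158; n₂ = r·n₁ = 1.5 × 158 = 237.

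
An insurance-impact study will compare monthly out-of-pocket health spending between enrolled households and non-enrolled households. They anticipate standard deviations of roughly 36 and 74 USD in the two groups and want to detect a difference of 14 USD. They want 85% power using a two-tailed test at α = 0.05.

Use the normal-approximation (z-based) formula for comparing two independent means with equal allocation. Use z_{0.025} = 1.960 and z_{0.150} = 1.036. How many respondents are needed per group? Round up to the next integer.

n = (z_{α/2} + z_β)² · (σ₁² + σ₂²) / δ²
  = (1.960 + 1.036)² · (36² + 74² = 6772) / 14²
  = 8.9760 · 6772 / 196
  = 310.13
Round up → n = 311 per group.

n = 311 per group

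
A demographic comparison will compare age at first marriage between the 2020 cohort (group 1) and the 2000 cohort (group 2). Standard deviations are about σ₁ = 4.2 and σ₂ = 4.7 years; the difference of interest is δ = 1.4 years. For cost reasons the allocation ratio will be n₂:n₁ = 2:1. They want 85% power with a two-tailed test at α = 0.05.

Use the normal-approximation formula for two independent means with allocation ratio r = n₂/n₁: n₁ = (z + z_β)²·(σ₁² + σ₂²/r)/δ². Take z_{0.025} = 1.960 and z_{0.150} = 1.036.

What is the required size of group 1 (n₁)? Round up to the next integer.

n₁ = (z_{α/2} + z_β)² · (σ₁² + σ₂²/r) / δ²
   = (1.960 + 1.036)² · (4.2² + 4.7²/2) / 1.4²
   = 8.9760 · (17.64 + 11.045) / 1.96
   = 8.9760 · 28.685 / 1.96
   = 131.37
Round up → n₁ = 132; n₂ = r·n₁ = 2 × 132 = 264.

n₁ = 132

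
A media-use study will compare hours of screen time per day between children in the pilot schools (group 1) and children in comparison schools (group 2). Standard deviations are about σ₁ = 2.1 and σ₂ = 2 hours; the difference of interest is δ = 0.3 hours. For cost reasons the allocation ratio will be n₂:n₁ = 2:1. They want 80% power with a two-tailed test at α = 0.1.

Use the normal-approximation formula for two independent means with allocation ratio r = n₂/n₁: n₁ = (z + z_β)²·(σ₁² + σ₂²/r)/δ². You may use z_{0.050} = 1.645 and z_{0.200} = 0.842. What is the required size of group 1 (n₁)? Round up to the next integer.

n₁ = (z_{α/2} + z_β)² · (σ₁² + σ₂²/r) / δ²
   = (1.645 + 0.842)² · (2.1² + 2²/2) / 0.3²
   = 6.1852 · (4.41 + 2) / 0.09
   = 6.1852 · 6.41 / 0.09
   = 440.52
Round up → n₁ = 441; n₂ = r·n₁ = 2 × 441 = 882.

n₁ = 441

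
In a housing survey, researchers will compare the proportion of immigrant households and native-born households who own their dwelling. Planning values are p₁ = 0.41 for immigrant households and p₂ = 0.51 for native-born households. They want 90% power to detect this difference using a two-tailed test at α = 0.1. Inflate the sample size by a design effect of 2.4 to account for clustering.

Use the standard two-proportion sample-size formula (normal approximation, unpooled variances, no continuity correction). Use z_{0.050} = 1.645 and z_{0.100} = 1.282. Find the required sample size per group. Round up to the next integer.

n = (z_{α/2} + z_β)² · [p₁(1−p₁) + p₂(1−p₂)] / (p₁ − p₂)²
  = (1.645 + 1.282)² · (0.41·0.59 + 0.51·0.49) / (-0.10)²
  = (2.927)² · (0.2419 + 0.2499) / 0.0100
  = 8.5673 · 0.4918 / 0.0100
  = 421.34
Design effect: 2.4 × 421.34 = 1011.22.
Round up → n = 1012 per group.

n = 1012 per group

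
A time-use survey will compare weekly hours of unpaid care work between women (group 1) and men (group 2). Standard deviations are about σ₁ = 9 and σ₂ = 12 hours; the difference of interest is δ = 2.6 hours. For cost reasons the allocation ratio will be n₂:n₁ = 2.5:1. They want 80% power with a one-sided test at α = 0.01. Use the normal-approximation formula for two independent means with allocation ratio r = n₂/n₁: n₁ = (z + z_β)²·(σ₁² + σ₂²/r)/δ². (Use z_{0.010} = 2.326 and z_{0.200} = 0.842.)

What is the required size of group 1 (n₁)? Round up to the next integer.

n₁ = 206

n₁ = (z_α + z_β)² · (σ₁² + σ₂²/r) / δ²
   = (2.326 + 0.842)² · (9² + 12²/2.5) / 2.6²
   = 10.0362 · (81 + 57.6) / 6.76
   = 10.0362 · 138.6 / 6.76
   = 205.77
Round up → n₁ = 206; n₂ = r·n₁ = 2.5 × 206 = 515.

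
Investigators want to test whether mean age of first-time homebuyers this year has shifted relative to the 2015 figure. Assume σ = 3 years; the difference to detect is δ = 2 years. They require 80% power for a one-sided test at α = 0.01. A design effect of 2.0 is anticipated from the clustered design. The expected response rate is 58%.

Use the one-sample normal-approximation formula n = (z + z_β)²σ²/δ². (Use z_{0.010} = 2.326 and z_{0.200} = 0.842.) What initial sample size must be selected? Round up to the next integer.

n = (z_α + z_β)² · σ² / δ²
  = (2.326 + 0.842)² · 3² / 2²
  = 10.0362 · 9 / 4
  = 22.58
Design effect: 2.0 × 22.58 = 45.16.
Adjust for 58% response: 45.16 / 0.58 = 77.87.
Round up → n = 78.

n = 78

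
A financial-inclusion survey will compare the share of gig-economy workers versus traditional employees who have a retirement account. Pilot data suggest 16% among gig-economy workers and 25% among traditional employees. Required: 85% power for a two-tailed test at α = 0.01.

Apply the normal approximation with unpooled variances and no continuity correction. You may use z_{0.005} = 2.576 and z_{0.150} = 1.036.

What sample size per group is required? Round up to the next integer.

n = 519 per group

n = (z_{α/2} + z_β)² · [p₁(1−p₁) + p₂(1−p₂)] / (p₁ − p₂)²
  = (2.576 + 1.036)² · (0.16·0.84 + 0.25·0.75) / (-0.09)²
  = (3.612)² · (0.1344 + 0.1875) / 0.0081
  = 13.0465 · 0.3219 / 0.0081
  = 518.48
Round up → n = 519 per group.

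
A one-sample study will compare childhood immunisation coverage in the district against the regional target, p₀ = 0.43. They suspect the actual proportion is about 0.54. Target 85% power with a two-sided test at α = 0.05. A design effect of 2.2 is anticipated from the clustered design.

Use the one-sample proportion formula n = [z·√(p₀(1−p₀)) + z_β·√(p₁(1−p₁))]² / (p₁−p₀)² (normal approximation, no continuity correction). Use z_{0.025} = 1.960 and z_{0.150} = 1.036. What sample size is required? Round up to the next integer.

n = 402

n = [z_{α/2}·√(p₀q₀) + z_β·√(p₁q₁)]² / (p₁ − p₀)²
  = [1.960·√(0.43·0.57) + 1.036·√(0.54·0.46)]² / (0.11)²
  = [1.960·0.4951 + 1.036·0.4984]² / 0.0121
  = [1.4867]² / 0.0121
  = 182.66
Design effect: 2.2 × 182.66 = 401.86.
Round up → n = 402.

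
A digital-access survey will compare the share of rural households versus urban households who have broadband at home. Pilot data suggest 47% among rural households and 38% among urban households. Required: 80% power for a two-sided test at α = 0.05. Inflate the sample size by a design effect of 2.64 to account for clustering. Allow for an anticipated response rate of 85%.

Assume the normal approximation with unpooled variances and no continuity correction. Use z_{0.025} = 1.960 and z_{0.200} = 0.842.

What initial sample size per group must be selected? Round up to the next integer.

n = 1460 per group

n = (z_{α/2} + z_β)² · [p₁(1−p₁) + p₂(1−p₂)] / (p₁ − p₂)²
  = (1.960 + 0.842)² · (0.47·0.53 + 0.38·0.62) / (0.09)²
  = (2.802)² · (0.2491 + 0.2356) / 0.0081
  = 7.8512 · 0.4847 / 0.0081
  = 469.81
Design effect: 2.64 × 469.81 = 1240.30.
Adjust for 85% response: 1240.30 / 0.85 = 1459.18.
Round up → n = 1460 per group.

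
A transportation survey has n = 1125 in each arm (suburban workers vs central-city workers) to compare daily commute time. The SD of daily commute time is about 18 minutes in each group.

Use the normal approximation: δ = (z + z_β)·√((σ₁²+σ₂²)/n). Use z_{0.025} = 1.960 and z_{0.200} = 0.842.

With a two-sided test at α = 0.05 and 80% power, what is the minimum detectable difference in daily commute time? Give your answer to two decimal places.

Minimum detectable difference ≈ 2.13 minutes

δ = (z_{α/2} + z_β) · √((σ₁²+σ₂²)/n)
  = (1.960 + 0.842) · √(648/1125)
  = 2.802 · √0.576
  = 2.802 · 0.7589
  = 2.1266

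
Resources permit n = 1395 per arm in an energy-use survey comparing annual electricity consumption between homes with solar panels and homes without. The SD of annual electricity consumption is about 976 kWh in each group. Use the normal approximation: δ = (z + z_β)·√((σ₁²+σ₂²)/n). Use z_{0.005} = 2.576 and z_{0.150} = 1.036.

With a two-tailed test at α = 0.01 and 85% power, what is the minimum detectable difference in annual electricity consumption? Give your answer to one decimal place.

Minimum detectable difference ≈ 133.5 kWh

δ = (z_{α/2} + z_β) · √((σ₁²+σ₂²)/n)
  = (2.576 + 1.036) · √(1905152/1395)
  = 3.612 · √1365.7
  = 3.612 · 36.9554
  = 133.4828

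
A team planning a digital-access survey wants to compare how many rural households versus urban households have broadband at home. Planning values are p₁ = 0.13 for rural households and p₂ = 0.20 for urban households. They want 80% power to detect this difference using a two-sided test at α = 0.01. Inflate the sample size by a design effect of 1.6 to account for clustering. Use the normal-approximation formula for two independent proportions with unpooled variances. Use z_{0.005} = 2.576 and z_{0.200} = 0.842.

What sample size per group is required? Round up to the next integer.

n = 1042 per group

n = (z_{α/2} + z_β)² · [p₁(1−p₁) + p₂(1−p₂)] / (p₁ − p₂)²
  = (2.576 + 0.842)² · (0.13·0.87 + 0.20·0.80) / (-0.07)²
  = (3.418)² · (0.1131 + 0.1600) / 0.0049
  = 11.6827 · 0.2731 / 0.0049
  = 651.13
Design effect: 1.6 × 651.13 = 1041.81.
Round up → n = 1042 per group.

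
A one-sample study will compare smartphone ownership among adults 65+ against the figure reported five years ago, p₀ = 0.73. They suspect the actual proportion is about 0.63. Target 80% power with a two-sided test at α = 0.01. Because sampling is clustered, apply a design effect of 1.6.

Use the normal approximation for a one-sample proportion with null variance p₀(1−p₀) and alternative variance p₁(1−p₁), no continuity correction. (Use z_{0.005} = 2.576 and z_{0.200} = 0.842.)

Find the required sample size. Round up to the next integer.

n = 385

n = [z_{α/2}·√(p₀q₀) + z_β·√(p₁q₁)]² / (p₁ − p₀)²
  = [2.576·√(0.73·0.27) + 0.842·√(0.63·0.37)]² / (-0.10)²
  = [2.576·0.4440 + 0.842·0.4828]² / 0.0100
  = [1.5502]² / 0.0100
  = 240.30
Design effect: 1.6 × 240.30 = 384.48.
Round up → n = 385.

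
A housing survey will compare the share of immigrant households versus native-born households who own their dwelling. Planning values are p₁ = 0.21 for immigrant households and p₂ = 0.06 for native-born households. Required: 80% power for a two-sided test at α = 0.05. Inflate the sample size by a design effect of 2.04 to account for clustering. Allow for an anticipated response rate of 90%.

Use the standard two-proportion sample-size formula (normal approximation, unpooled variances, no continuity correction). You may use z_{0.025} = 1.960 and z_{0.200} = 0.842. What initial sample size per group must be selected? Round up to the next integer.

n = (z_{α/2} + z_β)² · [p₁(1−p₁) + p₂(1−p₂)] / (p₁ − p₂)²
  = (1.960 + 0.842)² · (0.21·0.79 + 0.06·0.94) / (0.15)²
  = (2.802)² · (0.1659 + 0.0564) / 0.0225
  = 7.8512 · 0.2223 / 0.0225
  = 77.57
Design effect: 2.04 × 77.57 = 158.24.
Adjust for 90% response: 158.24 / 0.90 = 175.83.
Round up → n = 176 per group.

n = 176 per group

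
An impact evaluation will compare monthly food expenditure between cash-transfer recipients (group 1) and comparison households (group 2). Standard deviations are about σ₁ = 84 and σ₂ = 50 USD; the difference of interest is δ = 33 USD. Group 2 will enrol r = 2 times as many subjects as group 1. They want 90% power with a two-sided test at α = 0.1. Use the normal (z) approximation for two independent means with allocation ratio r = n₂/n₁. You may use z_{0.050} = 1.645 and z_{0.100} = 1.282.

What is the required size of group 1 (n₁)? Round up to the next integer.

n₁ = 66

n₁ = (z_{α/2} + z_β)² · (σ₁² + σ₂²/r) / δ²
   = (1.645 + 1.282)² · (84² + 50²/2) / 33²
   = 8.5673 · (7056 + 1250) / 1089
   = 8.5673 · 8306 / 1089
   = 65.34
Round up → n₁ = 66; n₂ = r·n₁ = 2 × 66 = 132.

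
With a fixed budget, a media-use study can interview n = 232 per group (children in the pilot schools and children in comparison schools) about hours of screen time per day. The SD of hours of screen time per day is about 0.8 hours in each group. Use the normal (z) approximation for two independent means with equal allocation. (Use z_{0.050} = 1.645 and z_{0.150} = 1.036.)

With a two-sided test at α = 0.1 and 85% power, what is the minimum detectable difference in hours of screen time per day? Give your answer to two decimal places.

Minimum detectable difference ≈ 0.20 hours

δ = (z_{α/2} + z_β) · √((σ₁²+σ₂²)/n)
  = (1.645 + 1.036) · √(1.28/232)
  = 2.681 · √0.00552
  = 2.681 · 0.0743
  = 0.1991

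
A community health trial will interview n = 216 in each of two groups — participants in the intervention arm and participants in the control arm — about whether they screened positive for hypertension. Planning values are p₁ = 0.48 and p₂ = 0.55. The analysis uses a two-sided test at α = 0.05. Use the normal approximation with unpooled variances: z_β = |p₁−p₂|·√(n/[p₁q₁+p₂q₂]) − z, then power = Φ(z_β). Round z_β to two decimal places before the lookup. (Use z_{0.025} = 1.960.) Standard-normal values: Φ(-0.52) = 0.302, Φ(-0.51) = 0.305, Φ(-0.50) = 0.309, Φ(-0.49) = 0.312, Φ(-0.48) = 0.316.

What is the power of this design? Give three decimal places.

z_β = |p₁−p₂|·√(n/[p₁q₁+p₂q₂]) − z_{α/2}
    = 0.07 · √(216/0.4971) − 1.960
    = 0.07 · 20.8451 − 1.960
    = 1.4592 − 1.960 = -0.5008 → -0.50
Power = Φ(-0.50) = 0.309.

Power ≈ 0.309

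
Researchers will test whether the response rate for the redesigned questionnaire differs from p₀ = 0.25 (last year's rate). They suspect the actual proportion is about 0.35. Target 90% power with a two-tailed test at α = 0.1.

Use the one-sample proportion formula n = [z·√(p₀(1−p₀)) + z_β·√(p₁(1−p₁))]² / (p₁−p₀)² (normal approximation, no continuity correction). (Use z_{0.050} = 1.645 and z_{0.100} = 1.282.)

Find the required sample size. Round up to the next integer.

n = 176

n = [z_{α/2}·√(p₀q₀) + z_β·√(p₁q₁)]² / (p₁ − p₀)²
  = [1.645·√(0.25·0.75) + 1.282·√(0.35·0.65)]² / (0.10)²
  = [1.645·0.4330 + 1.282·0.4770]² / 0.0100
  = [1.3238]² / 0.0100
  = 175.24
Round up → n = 176.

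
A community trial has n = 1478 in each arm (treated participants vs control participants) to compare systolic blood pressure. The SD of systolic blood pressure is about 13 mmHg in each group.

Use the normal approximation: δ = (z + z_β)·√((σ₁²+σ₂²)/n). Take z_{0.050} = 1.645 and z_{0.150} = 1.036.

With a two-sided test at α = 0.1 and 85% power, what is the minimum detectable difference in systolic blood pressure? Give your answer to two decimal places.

δ = (z_{α/2} + z_β) · √((σ₁²+σ₂²)/n)
  = (1.645 + 1.036) · √(338/1478)
  = 2.681 · √0.22869
  = 2.681 · 0.4782
  = 1.2821

Minimum detectable difference ≈ 1.28 mmHg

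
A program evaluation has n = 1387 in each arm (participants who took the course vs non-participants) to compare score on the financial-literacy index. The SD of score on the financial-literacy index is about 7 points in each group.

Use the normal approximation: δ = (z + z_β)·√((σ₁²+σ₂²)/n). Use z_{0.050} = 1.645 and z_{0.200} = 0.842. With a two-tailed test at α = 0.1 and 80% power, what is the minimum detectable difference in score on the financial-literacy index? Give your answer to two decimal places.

δ = (z_{α/2} + z_β) · √((σ₁²+σ₂²)/n)
  = (1.645 + 0.842) · √(98/1387)
  = 2.487 · √0.07066
  = 2.487 · 0.2658
  = 0.6611

Minimum detectable difference ≈ 0.66 points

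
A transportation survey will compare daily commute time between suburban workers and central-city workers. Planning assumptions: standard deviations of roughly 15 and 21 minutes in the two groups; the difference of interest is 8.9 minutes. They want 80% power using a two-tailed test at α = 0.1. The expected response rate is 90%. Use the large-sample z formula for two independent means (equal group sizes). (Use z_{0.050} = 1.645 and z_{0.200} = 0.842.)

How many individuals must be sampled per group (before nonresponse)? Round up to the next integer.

n = (z_{α/2} + z_β)² · (σ₁² + σ₂²) / δ²
  = (1.645 + 0.842)² · (15² + 21² = 666) / 8.9²
  = 6.1852 · 666 / 79.21
  = 52.01
Adjust for 90% response: 52.01 / 0.90 = 57.78.
Round up → n = 58 per group.

n = 58 per group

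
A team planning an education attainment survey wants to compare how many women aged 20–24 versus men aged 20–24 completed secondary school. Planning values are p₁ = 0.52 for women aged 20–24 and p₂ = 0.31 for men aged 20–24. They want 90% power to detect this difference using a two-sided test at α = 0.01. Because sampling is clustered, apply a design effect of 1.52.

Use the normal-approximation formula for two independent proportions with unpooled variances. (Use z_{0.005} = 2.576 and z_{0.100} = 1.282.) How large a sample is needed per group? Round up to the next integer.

n = 238 per group

n = (z_{α/2} + z_β)² · [p₁(1−p₁) + p₂(1−p₂)] / (p₁ − p₂)²
  = (2.576 + 1.282)² · (0.52·0.48 + 0.31·0.69) / (0.21)²
  = (3.858)² · (0.2496 + 0.2139) / 0.0441
  = 14.8842 · 0.4635 / 0.0441
  = 156.44
Design effect: 1.52 × 156.44 = 237.78.
Round up → n = 238 per group.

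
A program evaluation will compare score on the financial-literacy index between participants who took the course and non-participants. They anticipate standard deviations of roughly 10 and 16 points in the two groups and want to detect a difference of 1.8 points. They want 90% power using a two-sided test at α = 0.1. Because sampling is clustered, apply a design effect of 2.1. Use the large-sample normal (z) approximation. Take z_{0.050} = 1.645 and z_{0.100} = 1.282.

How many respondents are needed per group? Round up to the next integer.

n = 1977 per group

n = (z_{α/2} + z_β)² · (σ₁² + σ₂²) / δ²
  = (1.645 + 1.282)² · (10² + 16² = 356) / 1.8²
  = 8.5673 · 356 / 3.24
  = 941.35
Design effect: 2.1 × 941.35 = 1976.83.
Round up → n = 1977 per group.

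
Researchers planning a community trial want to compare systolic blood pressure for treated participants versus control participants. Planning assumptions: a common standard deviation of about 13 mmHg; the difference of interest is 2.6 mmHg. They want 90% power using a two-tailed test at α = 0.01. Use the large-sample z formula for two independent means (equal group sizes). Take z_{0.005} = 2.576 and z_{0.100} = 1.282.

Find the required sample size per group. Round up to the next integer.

n = (z_{α/2} + z_β)² · (σ₁² + σ₂²) / δ²
  = (2.576 + 1.282)² · (2·13² = 338) / 2.6²
  = 14.8842 · 338 / 6.76
  = 744.21
Round up → n = 745 per group.

n = 745 per group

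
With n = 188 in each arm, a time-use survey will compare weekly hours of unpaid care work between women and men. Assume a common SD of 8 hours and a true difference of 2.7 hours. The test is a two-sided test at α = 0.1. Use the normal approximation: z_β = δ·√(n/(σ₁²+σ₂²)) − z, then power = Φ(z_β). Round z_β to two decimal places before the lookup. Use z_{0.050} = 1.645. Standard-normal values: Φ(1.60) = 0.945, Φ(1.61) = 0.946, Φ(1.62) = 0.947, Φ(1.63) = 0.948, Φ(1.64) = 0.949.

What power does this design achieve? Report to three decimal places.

Power ≈ 0.948

z_β = δ·√(n/(σ₁²+σ₂²)) − z_{α/2}
    = 2.7 · √(188/128) − 1.645
    = 2.7 · 1.21192 − 1.645
    = 3.2722 − 1.645 = 1.6272 → 1.63
Power = Φ(1.63) = 0.948.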